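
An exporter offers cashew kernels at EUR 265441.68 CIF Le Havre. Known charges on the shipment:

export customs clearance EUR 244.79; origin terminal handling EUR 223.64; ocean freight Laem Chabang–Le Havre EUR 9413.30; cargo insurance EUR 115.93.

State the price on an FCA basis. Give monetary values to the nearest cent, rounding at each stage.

FCA price: EUR 255688.81

Not relevant to the conversion: export clearance — on the seller under both CIF and FCA; already in the CIF price and stays in the FCA price.
From CIF to FCA, the seller no longer bears: origin terminal, freight, insurance.
FCA price = 265441.68 − 223.64 − 9413.30 − 115.93 = 255688.81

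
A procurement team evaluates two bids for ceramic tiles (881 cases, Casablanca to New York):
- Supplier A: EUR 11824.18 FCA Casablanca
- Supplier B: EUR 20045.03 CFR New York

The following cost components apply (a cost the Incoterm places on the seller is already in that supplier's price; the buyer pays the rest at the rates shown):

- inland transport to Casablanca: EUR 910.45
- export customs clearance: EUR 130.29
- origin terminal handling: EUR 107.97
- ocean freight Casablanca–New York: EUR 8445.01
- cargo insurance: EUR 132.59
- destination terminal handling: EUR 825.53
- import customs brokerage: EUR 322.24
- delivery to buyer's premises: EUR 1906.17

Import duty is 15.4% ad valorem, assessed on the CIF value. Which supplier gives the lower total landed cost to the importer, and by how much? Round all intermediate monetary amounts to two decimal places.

Supplier B is cheaper by EUR 383.28

Supplier A (FCA):
CIF value = FCA price + origin terminal + freight + insurance = 11824.18 + 107.97 + 8445.01 + 132.59 = 20509.75
Import duty = 20509.75 × 15.4% = 3158.50
Buyer bears (A): 107.97 + 8445.01 + 132.59 + 825.53 + 322.24 + 1906.17 = 11739.51
Landed cost (A) = invoice 11824.18 + 11739.51 + duty 3158.50 = 26722.19
Supplier B (CFR):
CIF value = CFR price + insurance = 20045.03 + 132.59 = 20177.62
Import duty = 20177.62 × 15.4% = 3107.35
Buyer bears (B): 132.59 + 825.53 + 322.24 + 1906.17 = 3186.53
Landed cost (B) = invoice 20045.03 + 3186.53 + duty 3107.35 = 26338.91
Difference = |26722.19 − 26338.91| = 383.28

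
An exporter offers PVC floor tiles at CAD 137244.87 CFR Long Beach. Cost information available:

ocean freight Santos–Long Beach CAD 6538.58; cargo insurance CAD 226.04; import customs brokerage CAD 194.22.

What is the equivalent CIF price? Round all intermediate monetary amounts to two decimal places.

Not relevant to the conversion: freight — on the seller under both CFR and CIF; already in the CFR price and stays in the CIF price. brokerage — on the buyer under both terms; not part of either seller's price.
From CFR to CIF, the seller additionally bears: insurance.
CIF price = 137244.87 + 226.04 = 137470.91

CIF price: CAD 137470.91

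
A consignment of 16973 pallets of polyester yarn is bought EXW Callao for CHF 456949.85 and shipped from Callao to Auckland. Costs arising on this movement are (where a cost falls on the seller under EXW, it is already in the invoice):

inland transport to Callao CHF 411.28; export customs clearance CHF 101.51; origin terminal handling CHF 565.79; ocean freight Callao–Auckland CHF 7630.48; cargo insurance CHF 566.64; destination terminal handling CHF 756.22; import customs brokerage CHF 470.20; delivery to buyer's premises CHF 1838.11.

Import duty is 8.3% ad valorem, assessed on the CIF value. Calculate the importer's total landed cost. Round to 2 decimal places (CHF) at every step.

EXW: the seller makes goods available at their premises; the buyer bears all onward costs.
CIF value = EXW price + inland to port + export clearance + origin terminal + freight + insurance = 456949.85 + 411.28 + 101.51 + 565.79 + 7630.48 + 566.64 = 466225.55
Import duty = 466225.55 × 8.3% = 38696.72
Buyer bears: inland to port 411.28 + export clearance 101.51 + origin terminal 565.79 + freight 7630.48 + insurance 566.64 + destination terminal 756.22 + brokerage 470.20 + delivery 1838.11 + duty 38696.72 = 51036.95
Landed cost = invoice 456949.85 + 51036.95 = 507986.80

Total landed cost: CHF 507986.80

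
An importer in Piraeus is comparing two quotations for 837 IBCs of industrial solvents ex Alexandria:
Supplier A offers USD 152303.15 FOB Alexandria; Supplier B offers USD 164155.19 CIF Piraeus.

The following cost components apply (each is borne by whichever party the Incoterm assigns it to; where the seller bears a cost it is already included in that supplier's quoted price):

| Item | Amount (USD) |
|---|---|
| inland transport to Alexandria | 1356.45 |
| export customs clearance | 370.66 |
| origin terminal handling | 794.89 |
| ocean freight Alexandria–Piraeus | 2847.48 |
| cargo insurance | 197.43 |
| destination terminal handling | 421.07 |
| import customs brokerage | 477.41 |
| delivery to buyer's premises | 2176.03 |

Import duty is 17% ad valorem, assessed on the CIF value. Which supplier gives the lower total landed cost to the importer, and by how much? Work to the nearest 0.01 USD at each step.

Supplier A (FOB):
CIF value = FOB price + freight + insurance = 152303.15 + 2847.48 + 197.43 = 155348.06
Import duty = 155348.06 × 17% = 26409.17
Buyer bears (A): 2847.48 + 197.43 + 421.07 + 477.41 + 2176.03 = 6119.42
Landed cost (A) = invoice 152303.15 + 6119.42 + duty 26409.17 = 184831.74
Supplier B (CIF):
The CIF price already equals the CIF value: 164155.19
Import duty = 164155.19 × 17% = 27906.38
Buyer bears (B): 421.07 + 477.41 + 2176.03 = 3074.51
Landed cost (B) = invoice 164155.19 + 3074.51 + duty 27906.38 = 195136.08
Difference = |184831.74 − 195136.08| = 10304.34

Supplier A is cheaper by USD 10304.34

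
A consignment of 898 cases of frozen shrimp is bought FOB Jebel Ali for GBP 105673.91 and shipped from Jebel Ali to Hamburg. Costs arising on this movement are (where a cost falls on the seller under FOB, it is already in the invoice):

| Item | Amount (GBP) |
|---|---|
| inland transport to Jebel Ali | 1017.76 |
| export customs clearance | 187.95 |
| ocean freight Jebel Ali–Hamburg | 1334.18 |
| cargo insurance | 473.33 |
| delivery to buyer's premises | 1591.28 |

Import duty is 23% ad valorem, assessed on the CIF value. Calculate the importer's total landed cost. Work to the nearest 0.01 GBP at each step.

Total landed cost: GBP 133793.43

FOB: the seller bears costs until goods are on board at the origin port; the buyer bears freight, insurance and all costs thereafter.
Already in the invoice (seller's account under FOB): inland to port, export clearance — exclude.
CIF value = FOB price + freight + insurance = 105673.91 + 1334.18 + 473.33 = 107481.42
Import duty = 107481.42 × 23% = 24720.73
Buyer bears: freight 1334.18 + insurance 473.33 + delivery 1591.28 + duty 24720.73 = 28119.52
Landed cost = invoice 105673.91 + 28119.52 = 133793.43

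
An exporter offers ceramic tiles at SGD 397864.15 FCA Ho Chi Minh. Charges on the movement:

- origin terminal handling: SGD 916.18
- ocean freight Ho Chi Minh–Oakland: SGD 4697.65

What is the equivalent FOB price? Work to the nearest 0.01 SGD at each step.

Not relevant to the conversion: freight — on the buyer under both terms; not part of either seller's price.
From FCA to FOB, the seller additionally bears: origin terminal.
FOB price = 397864.15 + 916.18 = 398780.33

FOB price: SGD 398780.33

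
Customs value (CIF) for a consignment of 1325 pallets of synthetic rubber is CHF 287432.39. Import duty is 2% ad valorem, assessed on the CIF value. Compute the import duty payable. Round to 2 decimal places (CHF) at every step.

Import duty: CHF 5748.65

Import duty = 287432.39 × 2% = 5748.65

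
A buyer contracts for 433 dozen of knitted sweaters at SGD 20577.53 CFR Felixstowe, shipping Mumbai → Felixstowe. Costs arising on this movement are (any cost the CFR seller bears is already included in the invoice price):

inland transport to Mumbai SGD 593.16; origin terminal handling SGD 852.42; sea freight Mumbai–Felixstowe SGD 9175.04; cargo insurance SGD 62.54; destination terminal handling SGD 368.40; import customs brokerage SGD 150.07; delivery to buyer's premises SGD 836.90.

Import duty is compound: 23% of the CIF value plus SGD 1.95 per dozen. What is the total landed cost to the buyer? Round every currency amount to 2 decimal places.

CFR: the seller pays costs through ocean freight to the destination port, but not insurance.
Already in the invoice (seller's account under CFR): inland to port, origin terminal, freight — exclude.
CIF value = CFR price + insurance = 20577.53 + 62.54 = 20640.07
Ad valorem component: 20640.07 × 23% = 4747.22
Specific component: 433 × 1.95 = 844.35
Import duty = 4747.22 + 844.35 = 5591.57
Buyer bears: insurance 62.54 + destination terminal 368.40 + brokerage 150.07 + delivery 836.90 + duty 5591.57 = 7009.48
Landed cost = invoice 20577.53 + 7009.48 = 27587.01

Total landed cost: SGD 27587.01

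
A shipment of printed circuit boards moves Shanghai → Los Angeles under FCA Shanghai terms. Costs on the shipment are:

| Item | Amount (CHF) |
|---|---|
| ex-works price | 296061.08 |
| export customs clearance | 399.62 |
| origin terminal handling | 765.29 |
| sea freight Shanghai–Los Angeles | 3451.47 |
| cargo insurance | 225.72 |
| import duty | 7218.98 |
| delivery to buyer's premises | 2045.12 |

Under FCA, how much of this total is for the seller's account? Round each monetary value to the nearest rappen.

FCA: the seller delivers export-cleared goods to the carrier; the buyer bears costs from that point.
Seller's account: goods 296061.08 + export clearance 399.62 = 296460.70
Buyer's account: origin terminal 765.29 + freight 3451.47 + insurance 225.72 + duty 7218.98 + delivery 2045.12 = 13706.58

Seller's account: CHF 296460.70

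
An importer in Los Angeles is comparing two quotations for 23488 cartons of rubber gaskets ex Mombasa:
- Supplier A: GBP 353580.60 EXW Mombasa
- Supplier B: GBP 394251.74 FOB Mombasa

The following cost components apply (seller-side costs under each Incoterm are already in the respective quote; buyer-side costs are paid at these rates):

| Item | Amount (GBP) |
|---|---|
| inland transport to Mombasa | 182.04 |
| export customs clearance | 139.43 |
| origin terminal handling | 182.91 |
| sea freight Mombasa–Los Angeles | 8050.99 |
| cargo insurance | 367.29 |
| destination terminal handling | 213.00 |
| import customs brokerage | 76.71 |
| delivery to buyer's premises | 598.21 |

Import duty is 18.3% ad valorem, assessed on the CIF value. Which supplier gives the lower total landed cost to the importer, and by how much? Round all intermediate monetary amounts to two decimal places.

Supplier A is cheaper by GBP 47517.27

Supplier A (EXW):
CIF value = EXW price + inland to port + export clearance + origin terminal + freight + insurance = 353580.60 + 182.04 + 139.43 + 182.91 + 8050.99 + 367.29 = 362503.26
Import duty = 362503.26 × 18.3% = 66338.10
Buyer bears (A): 182.04 + 139.43 + 182.91 + 8050.99 + 367.29 + 213.00 + 76.71 + 598.21 = 9810.58
Landed cost (A) = invoice 353580.60 + 9810.58 + duty 66338.10 = 429729.28
Supplier B (FOB):
CIF value = FOB price + freight + insurance = 394251.74 + 8050.99 + 367.29 = 402670.02
Import duty = 402670.02 × 18.3% = 73688.61
Buyer bears (B): 8050.99 + 367.29 + 213.00 + 76.71 + 598.21 = 9306.20
Landed cost (B) = invoice 394251.74 + 9306.20 + duty 73688.61 = 477246.55
Difference = |429729.28 − 477246.55| = 47517.27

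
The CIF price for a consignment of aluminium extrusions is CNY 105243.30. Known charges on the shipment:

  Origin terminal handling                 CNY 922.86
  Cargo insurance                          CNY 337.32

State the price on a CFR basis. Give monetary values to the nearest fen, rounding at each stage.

Not relevant to the conversion: origin terminal — on the seller under both CIF and CFR; already in the CIF price and stays in the CFR price.
From CIF to CFR, the seller no longer bears: insurance.
CFR price = 105243.30 − 337.32 = 104905.98

CFR price: CNY 104905.98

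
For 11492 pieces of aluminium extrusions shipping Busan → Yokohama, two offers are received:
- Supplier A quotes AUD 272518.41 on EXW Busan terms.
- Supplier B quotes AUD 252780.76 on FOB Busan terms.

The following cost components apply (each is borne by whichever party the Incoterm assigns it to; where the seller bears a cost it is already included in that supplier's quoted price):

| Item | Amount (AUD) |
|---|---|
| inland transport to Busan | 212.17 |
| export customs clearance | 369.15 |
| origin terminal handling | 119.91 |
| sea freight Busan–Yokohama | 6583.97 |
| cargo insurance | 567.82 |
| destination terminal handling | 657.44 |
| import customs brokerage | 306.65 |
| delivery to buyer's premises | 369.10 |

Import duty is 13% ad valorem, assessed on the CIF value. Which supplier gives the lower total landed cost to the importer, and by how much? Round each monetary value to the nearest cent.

Supplier B is cheaper by AUD 23095.94

Supplier A (EXW):
CIF value = EXW price + inland to port + export clearance + origin terminal + freight + insurance = 272518.41 + 212.17 + 369.15 + 119.91 + 6583.97 + 567.82 = 280371.43
Import duty = 280371.43 × 13% = 36448.29
Buyer bears (A): 212.17 + 369.15 + 119.91 + 6583.97 + 567.82 + 657.44 + 306.65 + 369.10 = 9186.21
Landed cost (A) = invoice 272518.41 + 9186.21 + duty 36448.29 = 318152.91
Supplier B (FOB):
CIF value = FOB price + freight + insurance = 252780.76 + 6583.97 + 567.82 = 259932.55
Import duty = 259932.55 × 13% = 33791.23
Buyer bears (B): 6583.97 + 567.82 + 657.44 + 306.65 + 369.10 = 8484.98
Landed cost (B) = invoice 252780.76 + 8484.98 + duty 33791.23 = 295056.97
Difference = |318152.91 − 295056.97| = 23095.94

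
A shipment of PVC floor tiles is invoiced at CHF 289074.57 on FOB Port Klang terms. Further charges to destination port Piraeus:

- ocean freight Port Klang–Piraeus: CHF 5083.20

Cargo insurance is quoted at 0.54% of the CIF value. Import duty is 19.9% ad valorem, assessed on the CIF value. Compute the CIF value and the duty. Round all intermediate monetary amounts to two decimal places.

Let C be the CIF value. C = FOB price + freight + 0.54% × C
C − 0.54% × C = 289074.57 + 5083.20
0.9946 × C = 294157.77
C = 294157.77 / 0.9946 = 295754.85
Insurance premium = 0.54% × 295754.85 = 1597.08
Import duty = 295754.85 × 19.9% = 58855.22

CIF value: CHF 295754.85; import duty: CHF 58855.22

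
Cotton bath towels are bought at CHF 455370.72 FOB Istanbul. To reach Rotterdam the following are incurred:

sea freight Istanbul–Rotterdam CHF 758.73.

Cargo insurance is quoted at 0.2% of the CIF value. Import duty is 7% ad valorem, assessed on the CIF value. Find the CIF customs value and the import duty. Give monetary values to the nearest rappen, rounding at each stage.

Let C be the CIF value. C = FOB price + freight + 0.2% × C
C − 0.2% × C = 455370.72 + 758.73
0.998 × C = 456129.45
C = 456129.45 / 0.998 = 457043.54
Insurance premium = 0.2% × 457043.54 = 914.09
Import duty = 457043.54 × 7% = 31993.05

CIF value: CHF 457043.54; import duty: CHF 31993.05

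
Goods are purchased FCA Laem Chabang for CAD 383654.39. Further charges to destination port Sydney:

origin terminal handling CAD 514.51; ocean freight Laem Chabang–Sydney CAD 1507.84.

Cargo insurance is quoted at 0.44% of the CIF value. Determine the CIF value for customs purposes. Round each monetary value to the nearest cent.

CIF value: CAD 387381.22

Let C be the CIF value. C = FCA price + pre-shipment costs + freight + 0.44% × C
C − 0.44% × C = 383654.39 + 514.51 + 1507.84
0.9956 × C = 385676.74
C = 385676.74 / 0.9956 = 387381.22
Insurance premium = 0.44% × 387381.22 = 1704.48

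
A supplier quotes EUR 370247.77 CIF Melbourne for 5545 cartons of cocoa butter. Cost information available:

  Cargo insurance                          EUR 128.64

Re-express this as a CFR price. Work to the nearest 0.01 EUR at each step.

CFR price: EUR 370119.13

From CIF to CFR, the seller no longer bears: insurance.
CFR price = 370247.77 − 128.64 = 370119.13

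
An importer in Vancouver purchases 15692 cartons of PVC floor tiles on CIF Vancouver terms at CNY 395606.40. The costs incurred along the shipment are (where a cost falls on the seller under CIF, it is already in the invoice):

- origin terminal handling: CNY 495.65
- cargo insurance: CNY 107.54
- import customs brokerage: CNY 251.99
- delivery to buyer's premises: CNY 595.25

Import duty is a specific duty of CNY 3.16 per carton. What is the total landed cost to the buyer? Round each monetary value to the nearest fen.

Total landed cost: CNY 446040.36

CIF: the seller pays costs through ocean freight and marine insurance to the destination port.
Already in the invoice (seller's account under CIF): origin terminal, insurance — exclude.
The CIF price already equals the CIF value: 395606.40
Import duty = 15692 × 3.16 = 49586.72
Buyer bears: brokerage 251.99 + delivery 595.25 + duty 49586.72 = 50433.96
Landed cost = invoice 395606.40 + 50433.96 = 446040.36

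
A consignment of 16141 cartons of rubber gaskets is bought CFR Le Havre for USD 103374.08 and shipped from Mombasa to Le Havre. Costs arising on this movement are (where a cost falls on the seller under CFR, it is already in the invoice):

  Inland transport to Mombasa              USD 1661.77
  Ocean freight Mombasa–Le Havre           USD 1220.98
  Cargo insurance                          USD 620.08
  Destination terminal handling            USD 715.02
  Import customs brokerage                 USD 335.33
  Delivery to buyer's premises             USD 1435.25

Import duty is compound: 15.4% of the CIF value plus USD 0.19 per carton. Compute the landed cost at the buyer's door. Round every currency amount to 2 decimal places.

Total landed cost: USD 125561.65

CFR: the seller pays costs through ocean freight to the destination port, but not insurance.
Already in the invoice (seller's account under CFR): inland to port, freight — exclude.
CIF value = CFR price + insurance = 103374.08 + 620.08 = 103994.16
Ad valorem component: 103994.16 × 15.4% = 16015.10
Specific component: 16141 × 0.19 = 3066.79
Import duty = 16015.10 + 3066.79 = 19081.89
Buyer bears: insurance 620.08 + destination terminal 715.02 + brokerage 335.33 + delivery 1435.25 + duty 19081.89 = 22187.57
Landed cost = invoice 103374.08 + 22187.57 = 125561.65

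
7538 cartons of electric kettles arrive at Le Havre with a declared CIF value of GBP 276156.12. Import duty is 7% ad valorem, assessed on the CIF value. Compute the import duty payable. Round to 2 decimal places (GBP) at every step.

Import duty: GBP 19330.93

Import duty = 276156.12 × 7% = 19330.93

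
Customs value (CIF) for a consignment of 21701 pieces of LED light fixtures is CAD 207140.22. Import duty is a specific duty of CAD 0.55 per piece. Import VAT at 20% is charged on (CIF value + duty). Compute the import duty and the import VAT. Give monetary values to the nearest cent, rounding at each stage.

Import duty: CAD 11935.55; import VAT: CAD 43815.15

Import duty = 21701 × 0.55 = 11935.55
VAT base = CIF + duty = 207140.22 + 11935.55 = 219075.77
Import VAT = 219075.77 × 20% = 43815.15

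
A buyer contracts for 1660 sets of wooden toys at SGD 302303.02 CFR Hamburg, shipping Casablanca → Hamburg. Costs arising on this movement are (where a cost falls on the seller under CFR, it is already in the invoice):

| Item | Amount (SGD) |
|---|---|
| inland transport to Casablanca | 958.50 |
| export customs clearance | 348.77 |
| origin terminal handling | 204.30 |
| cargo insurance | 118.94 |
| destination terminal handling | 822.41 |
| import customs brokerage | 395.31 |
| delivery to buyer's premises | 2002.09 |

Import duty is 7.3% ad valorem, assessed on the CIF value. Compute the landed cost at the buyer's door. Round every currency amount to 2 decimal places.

CFR: the seller pays costs through ocean freight to the destination port, but not insurance.
Already in the invoice (seller's account under CFR): inland to port, export clearance, origin terminal — exclude.
CIF value = CFR price + insurance = 302303.02 + 118.94 = 302421.96
Import duty = 302421.96 × 7.3% = 22076.80
Buyer bears: insurance 118.94 + destination terminal 822.41 + brokerage 395.31 + delivery 2002.09 + duty 22076.80 = 25415.55
Landed cost = invoice 302303.02 + 25415.55 = 327718.57

Total landed cost: SGD 327718.57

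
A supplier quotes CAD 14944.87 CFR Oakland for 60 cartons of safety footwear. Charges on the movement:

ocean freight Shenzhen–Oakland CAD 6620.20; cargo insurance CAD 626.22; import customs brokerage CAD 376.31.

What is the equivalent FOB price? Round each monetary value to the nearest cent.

FOB price: CAD 8324.67

Not relevant to the conversion: brokerage, insurance — on the buyer under both terms; not part of either seller's price.
From CFR to FOB, the seller no longer bears: freight.
FOB price = 14944.87 − 6620.20 = 8324.67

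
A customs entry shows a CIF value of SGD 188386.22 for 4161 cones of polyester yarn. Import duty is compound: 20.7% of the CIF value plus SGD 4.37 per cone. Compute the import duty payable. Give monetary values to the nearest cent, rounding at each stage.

Ad valorem component: 188386.22 × 20.7% = 38995.95
Specific component: 4161 × 4.37 = 18183.57
Import duty = 38995.95 + 18183.57 = 57179.52

Import duty: SGD 57179.52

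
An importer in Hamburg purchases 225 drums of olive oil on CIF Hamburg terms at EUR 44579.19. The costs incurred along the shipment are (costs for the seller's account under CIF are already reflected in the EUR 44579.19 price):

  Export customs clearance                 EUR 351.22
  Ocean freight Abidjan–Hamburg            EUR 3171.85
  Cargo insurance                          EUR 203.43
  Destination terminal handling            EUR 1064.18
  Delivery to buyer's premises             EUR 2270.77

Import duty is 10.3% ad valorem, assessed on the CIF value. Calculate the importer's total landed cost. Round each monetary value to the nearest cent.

Total landed cost: EUR 52505.80

CIF: the seller pays costs through ocean freight and marine insurance to the destination port.
Already in the invoice (seller's account under CIF): export clearance, freight, insurance — exclude.
The CIF price already equals the CIF value: 44579.19
Import duty = 44579.19 × 10.3% = 4591.66
Buyer bears: destination terminal 1064.18 + delivery 2270.77 + duty 4591.66 = 7926.61
Landed cost = invoice 44579.19 + 7926.61 = 52505.80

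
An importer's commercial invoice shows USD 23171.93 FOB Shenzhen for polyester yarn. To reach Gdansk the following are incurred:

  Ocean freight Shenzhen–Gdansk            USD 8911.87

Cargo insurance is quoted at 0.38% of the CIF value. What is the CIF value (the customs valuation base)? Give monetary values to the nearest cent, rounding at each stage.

CIF value: USD 32206.18

Let C be the CIF value. C = FOB price + freight + 0.38% × C
C − 0.38% × C = 23171.93 + 8911.87
0.9962 × C = 32083.80
C = 32083.80 / 0.9962 = 32206.18
Insurance premium = 0.38% × 32206.18 = 122.38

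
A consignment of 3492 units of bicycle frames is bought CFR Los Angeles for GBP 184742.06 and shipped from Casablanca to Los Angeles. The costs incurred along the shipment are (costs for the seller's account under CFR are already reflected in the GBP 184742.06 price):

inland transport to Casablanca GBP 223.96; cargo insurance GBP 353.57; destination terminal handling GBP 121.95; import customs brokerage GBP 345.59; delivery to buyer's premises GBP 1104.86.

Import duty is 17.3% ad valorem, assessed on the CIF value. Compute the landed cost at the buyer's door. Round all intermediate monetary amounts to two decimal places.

Total landed cost: GBP 218689.57

CFR: the seller pays costs through ocean freight to the destination port, but not insurance.
Already in the invoice (seller's account under CFR): inland to port — exclude.
CIF value = CFR price + insurance = 184742.06 + 353.57 = 185095.63
Import duty = 185095.63 × 17.3% = 32021.54
Buyer bears: insurance 353.57 + destination terminal 121.95 + brokerage 345.59 + delivery 1104.86 + duty 32021.54 = 33947.51
Landed cost = invoice 184742.06 + 33947.51 = 218689.57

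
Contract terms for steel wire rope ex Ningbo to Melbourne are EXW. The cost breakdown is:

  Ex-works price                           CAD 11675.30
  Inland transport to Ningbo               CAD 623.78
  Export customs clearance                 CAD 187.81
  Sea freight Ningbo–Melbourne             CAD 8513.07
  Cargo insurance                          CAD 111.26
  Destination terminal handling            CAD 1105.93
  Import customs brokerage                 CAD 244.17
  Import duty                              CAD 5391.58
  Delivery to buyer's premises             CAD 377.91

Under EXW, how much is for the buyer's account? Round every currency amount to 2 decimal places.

EXW: the seller makes goods available at their premises; the buyer bears all onward costs.
Seller's account: goods 11675.30 = 11675.30
Buyer's account: inland to port 623.78 + export clearance 187.81 + freight 8513.07 + insurance 111.26 + destination terminal 1105.93 + brokerage 244.17 + duty 5391.58 + delivery 377.91 = 16555.51

Buyer's account: CAD 16555.51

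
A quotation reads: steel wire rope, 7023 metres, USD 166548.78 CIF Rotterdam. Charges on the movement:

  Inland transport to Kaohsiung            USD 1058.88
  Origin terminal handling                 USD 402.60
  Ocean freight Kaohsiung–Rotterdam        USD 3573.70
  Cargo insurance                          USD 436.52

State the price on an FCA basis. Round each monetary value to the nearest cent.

Not relevant to the conversion: inland to port — on the seller under both CIF and FCA; already in the CIF price and stays in the FCA price.
From CIF to FCA, the seller no longer bears: origin terminal, freight, insurance.
FCA price = 166548.78 − 402.60 − 3573.70 − 436.52 = 162135.96

FCA price: USD 162135.96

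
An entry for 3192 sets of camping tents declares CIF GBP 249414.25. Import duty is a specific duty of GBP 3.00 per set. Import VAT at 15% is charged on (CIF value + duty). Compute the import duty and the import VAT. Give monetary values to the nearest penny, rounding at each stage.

Import duty = 3192 × 3.00 = 9576.00
VAT base = CIF + duty = 249414.25 + 9576.00 = 258990.25
Import VAT = 258990.25 × 15% = 38848.54

Import duty: GBP 9576.00; import VAT: GBP 38848.54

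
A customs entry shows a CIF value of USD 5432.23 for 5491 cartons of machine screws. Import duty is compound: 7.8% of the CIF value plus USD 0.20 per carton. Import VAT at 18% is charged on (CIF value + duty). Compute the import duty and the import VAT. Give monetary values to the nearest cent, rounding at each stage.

Ad valorem component: 5432.23 × 7.8% = 423.71
Specific component: 5491 × 0.20 = 1098.20
Import duty = 423.71 + 1098.20 = 1521.91
VAT base = CIF + duty = 5432.23 + 1521.91 = 6954.14
Import VAT = 6954.14 × 18% = 1251.75

Import duty: USD 1521.91; import VAT: USD 1251.75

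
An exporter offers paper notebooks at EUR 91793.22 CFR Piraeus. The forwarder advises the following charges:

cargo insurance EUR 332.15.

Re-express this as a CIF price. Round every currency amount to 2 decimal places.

CIF price: EUR 92125.37

From CFR to CIF, the seller additionally bears: insurance.
CIF price = 91793.22 + 332.15 = 92125.37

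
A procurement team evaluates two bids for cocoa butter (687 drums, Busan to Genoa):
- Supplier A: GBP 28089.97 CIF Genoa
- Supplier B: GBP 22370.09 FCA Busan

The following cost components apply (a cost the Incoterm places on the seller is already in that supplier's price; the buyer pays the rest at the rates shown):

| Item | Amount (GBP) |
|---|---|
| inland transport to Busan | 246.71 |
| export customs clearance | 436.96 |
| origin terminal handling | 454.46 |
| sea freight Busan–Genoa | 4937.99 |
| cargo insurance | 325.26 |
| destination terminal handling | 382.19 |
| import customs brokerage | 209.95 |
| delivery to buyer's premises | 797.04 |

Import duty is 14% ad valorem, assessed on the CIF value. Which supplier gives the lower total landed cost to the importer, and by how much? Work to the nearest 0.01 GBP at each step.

Supplier A (CIF):
The CIF price already equals the CIF value: 28089.97
Import duty = 28089.97 × 14% = 3932.60
Buyer bears (A): 382.19 + 209.95 + 797.04 = 1389.18
Landed cost (A) = invoice 28089.97 + 1389.18 + duty 3932.60 = 33411.75
Supplier B (FCA):
CIF value = FCA price + origin terminal + freight + insurance = 22370.09 + 454.46 + 4937.99 + 325.26 = 28087.80
Import duty = 28087.80 × 14% = 3932.29
Buyer bears (B): 454.46 + 4937.99 + 325.26 + 382.19 + 209.95 + 797.04 = 7106.89
Landed cost (B) = invoice 22370.09 + 7106.89 + duty 3932.29 = 33409.27
Difference = |33411.75 − 33409.27| = 2.48

Supplier B is cheaper by GBP 2.48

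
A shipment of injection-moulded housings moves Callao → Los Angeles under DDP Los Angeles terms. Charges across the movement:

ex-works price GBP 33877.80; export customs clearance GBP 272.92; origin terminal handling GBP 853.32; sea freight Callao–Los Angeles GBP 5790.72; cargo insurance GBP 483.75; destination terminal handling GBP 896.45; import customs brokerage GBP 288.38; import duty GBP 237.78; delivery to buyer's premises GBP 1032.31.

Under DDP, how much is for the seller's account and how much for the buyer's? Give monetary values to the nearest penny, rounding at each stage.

DDP: the seller bears all costs including import duty.
Seller's account: goods 33877.80 + export clearance 272.92 + origin terminal 853.32 + freight 5790.72 + insurance 483.75 + destination terminal 896.45 + brokerage 288.38 + duty 237.78 + delivery 1032.31 = 43733.43
Buyer's account: 0.00

Seller: GBP 43733.43; buyer: GBP 0.00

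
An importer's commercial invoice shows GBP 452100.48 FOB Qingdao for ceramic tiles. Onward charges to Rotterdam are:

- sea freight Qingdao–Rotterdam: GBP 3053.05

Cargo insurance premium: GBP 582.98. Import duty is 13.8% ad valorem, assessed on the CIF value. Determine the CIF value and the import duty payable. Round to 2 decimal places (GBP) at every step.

CIF = FOB price + freight + insurance
CIF = 452100.48 + 3053.05 + 582.98 = 455736.51
Import duty = 455736.51 × 13.8% = 62891.64

CIF value: GBP 455736.51; import duty: GBP 62891.64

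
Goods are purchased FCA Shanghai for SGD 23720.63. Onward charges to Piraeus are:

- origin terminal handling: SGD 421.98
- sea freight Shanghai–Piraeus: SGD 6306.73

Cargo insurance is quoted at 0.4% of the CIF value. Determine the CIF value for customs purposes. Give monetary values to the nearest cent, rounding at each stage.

Let C be the CIF value. C = FCA price + pre-shipment costs + freight + 0.4% × C
C − 0.4% × C = 23720.63 + 421.98 + 6306.73
0.996 × C = 30449.34
C = 30449.34 / 0.996 = 30571.63
Insurance premium = 0.4% × 30571.63 = 122.29

CIF value: SGD 30571.63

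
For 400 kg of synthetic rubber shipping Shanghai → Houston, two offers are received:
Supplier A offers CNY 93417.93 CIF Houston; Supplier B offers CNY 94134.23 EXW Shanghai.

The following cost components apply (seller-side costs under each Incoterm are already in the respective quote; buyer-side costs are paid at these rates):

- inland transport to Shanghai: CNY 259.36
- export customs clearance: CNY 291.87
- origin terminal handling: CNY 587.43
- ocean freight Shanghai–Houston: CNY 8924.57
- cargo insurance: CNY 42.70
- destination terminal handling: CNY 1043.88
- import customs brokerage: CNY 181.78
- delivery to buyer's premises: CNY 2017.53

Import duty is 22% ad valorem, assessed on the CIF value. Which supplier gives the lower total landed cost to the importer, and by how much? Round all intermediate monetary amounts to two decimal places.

Supplier A is cheaper by CNY 13203.13

Supplier A (CIF):
The CIF price already equals the CIF value: 93417.93
Import duty = 93417.93 × 22% = 20551.94
Buyer bears (A): 1043.88 + 181.78 + 2017.53 = 3243.19
Landed cost (A) = invoice 93417.93 + 3243.19 + duty 20551.94 = 117213.06
Supplier B (EXW):
CIF value = EXW price + inland to port + export clearance + origin terminal + freight + insurance = 94134.23 + 259.36 + 291.87 + 587.43 + 8924.57 + 42.70 = 104240.16
Import duty = 104240.16 × 22% = 22932.84
Buyer bears (B): 259.36 + 291.87 + 587.43 + 8924.57 + 42.70 + 1043.88 + 181.78 + 2017.53 = 13349.12
Landed cost (B) = invoice 94134.23 + 13349.12 + duty 22932.84 = 130416.19
Difference = |117213.06 − 130416.19| = 13203.13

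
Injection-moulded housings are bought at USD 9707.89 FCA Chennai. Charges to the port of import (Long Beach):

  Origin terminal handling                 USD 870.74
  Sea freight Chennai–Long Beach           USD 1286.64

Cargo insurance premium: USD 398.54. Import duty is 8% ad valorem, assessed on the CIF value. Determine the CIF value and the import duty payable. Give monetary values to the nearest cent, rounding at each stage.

CIF = FCA price + pre-shipment costs + freight + insurance
CIF = 9707.89 + 870.74 + 1286.64 + 398.54 = 12263.81
Import duty = 12263.81 × 8% = 981.10

CIF value: USD 12263.81; import duty: USD 981.10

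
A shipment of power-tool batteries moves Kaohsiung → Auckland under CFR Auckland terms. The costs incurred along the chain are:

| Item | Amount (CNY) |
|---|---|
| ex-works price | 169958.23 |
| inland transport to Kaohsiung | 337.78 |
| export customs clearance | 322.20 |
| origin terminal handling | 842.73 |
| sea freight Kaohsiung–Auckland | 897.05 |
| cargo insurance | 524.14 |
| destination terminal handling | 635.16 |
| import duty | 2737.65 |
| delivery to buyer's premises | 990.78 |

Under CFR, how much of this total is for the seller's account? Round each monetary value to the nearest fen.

Seller's account: CNY 172357.99

CFR: the seller pays costs through ocean freight to the destination port, but not insurance.
Seller's account: goods 169958.23 + inland to port 337.78 + export clearance 322.20 + origin terminal 842.73 + freight 897.05 = 172357.99
Buyer's account: insurance 524.14 + destination terminal 635.16 + duty 2737.65 + delivery 990.78 = 4887.73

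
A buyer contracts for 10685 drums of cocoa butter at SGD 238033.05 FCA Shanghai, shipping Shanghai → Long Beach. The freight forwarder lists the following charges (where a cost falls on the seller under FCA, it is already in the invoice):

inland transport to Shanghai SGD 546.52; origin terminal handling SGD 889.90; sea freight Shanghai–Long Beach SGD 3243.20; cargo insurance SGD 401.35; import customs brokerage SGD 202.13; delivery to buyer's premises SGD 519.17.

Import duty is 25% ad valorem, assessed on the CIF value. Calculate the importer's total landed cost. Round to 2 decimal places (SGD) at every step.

Total landed cost: SGD 303930.68

FCA: the seller delivers export-cleared goods to the carrier; the buyer bears costs from that point.
Already in the invoice (seller's account under FCA): inland to port — exclude.
CIF value = FCA price + origin terminal + freight + insurance = 238033.05 + 889.90 + 3243.20 + 401.35 = 242567.50
Import duty = 242567.50 × 25% = 60641.88
Buyer bears: origin terminal 889.90 + freight 3243.20 + insurance 401.35 + brokerage 202.13 + delivery 519.17 + duty 60641.88 = 65897.63
Landed cost = invoice 238033.05 + 65897.63 = 303930.68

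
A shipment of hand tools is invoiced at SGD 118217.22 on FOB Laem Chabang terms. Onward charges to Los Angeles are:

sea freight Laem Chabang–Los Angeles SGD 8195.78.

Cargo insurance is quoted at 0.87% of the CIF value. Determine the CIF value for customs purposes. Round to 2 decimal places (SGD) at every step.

CIF value: SGD 127522.45

Let C be the CIF value. C = FOB price + freight + 0.87% × C
C − 0.87% × C = 118217.22 + 8195.78
0.9913 × C = 126413.00
C = 126413.00 / 0.9913 = 127522.45
Insurance premium = 0.87% × 127522.45 = 1109.45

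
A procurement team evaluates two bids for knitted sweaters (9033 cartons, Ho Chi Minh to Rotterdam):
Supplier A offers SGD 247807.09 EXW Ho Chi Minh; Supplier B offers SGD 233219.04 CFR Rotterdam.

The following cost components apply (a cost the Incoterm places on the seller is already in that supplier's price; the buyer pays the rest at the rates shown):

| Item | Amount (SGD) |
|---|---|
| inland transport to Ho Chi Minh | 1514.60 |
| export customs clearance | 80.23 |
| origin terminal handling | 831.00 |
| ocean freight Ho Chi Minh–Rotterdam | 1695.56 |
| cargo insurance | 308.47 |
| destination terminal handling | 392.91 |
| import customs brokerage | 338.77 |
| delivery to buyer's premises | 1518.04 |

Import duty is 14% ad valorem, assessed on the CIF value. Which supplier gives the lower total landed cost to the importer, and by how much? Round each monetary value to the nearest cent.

Supplier A (EXW):
CIF value = EXW price + inland to port + export clearance + origin terminal + freight + insurance = 247807.09 + 1514.60 + 80.23 + 831.00 + 1695.56 + 308.47 = 252236.95
Import duty = 252236.95 × 14% = 35313.17
Buyer bears (A): 1514.60 + 80.23 + 831.00 + 1695.56 + 308.47 + 392.91 + 338.77 + 1518.04 = 6679.58
Landed cost (A) = invoice 247807.09 + 6679.58 + duty 35313.17 = 289799.84
Supplier B (CFR):
CIF value = CFR price + insurance = 233219.04 + 308.47 = 233527.51
Import duty = 233527.51 × 14% = 32693.85
Buyer bears (B): 308.47 + 392.91 + 338.77 + 1518.04 = 2558.19
Landed cost (B) = invoice 233219.04 + 2558.19 + duty 32693.85 = 268471.08
Difference = |289799.84 − 268471.08| = 21328.76

Supplier B is cheaper by SGD 21328.76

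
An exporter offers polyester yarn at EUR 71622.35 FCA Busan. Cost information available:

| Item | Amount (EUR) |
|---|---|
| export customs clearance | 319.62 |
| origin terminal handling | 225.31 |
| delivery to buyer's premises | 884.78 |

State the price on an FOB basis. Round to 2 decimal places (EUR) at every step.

Not relevant to the conversion: export clearance — on the seller under both FCA and FOB; already in the FCA price and stays in the FOB price. delivery — on the buyer under both terms; not part of either seller's price.
From FCA to FOB, the seller additionally bears: origin terminal.
FOB price = 71622.35 + 225.31 = 71847.66

FOB price: EUR 71847.66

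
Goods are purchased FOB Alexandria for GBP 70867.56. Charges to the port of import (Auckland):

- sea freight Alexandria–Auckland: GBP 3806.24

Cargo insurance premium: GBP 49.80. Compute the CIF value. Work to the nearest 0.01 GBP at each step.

CIF = FOB price + freight + insurance
CIF = 70867.56 + 3806.24 + 49.80 = 74723.60

CIF value: GBP 74723.60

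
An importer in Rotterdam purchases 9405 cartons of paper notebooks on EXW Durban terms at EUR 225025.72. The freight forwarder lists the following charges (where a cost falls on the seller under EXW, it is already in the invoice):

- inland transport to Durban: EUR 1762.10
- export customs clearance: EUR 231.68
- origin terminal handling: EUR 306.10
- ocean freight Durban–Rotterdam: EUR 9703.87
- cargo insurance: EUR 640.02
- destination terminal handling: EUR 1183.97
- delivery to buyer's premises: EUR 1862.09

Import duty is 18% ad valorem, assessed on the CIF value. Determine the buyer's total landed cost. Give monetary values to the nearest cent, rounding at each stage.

Total landed cost: EUR 283496.06

EXW: the seller makes goods available at their premises; the buyer bears all onward costs.
CIF value = EXW price + inland to port + export clearance + origin terminal + freight + insurance = 225025.72 + 1762.10 + 231.68 + 306.10 + 9703.87 + 640.02 = 237669.49
Import duty = 237669.49 × 18% = 42780.51
Buyer bears: inland to port 1762.10 + export clearance 231.68 + origin terminal 306.10 + freight 9703.87 + insurance 640.02 + destination terminal 1183.97 + delivery 1862.09 + duty 42780.51 = 58470.34
Landed cost = invoice 225025.72 + 58470.34 = 283496.06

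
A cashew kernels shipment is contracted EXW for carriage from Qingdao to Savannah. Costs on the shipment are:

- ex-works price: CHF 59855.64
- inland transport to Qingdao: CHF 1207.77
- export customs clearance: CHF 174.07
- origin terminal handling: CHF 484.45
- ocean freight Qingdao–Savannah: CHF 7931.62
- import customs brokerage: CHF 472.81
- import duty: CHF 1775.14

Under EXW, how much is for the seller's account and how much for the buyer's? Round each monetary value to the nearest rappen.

EXW: the seller makes goods available at their premises; the buyer bears all onward costs.
Seller's account: goods 59855.64 = 59855.64
Buyer's account: inland to port 1207.77 + export clearance 174.07 + origin terminal 484.45 + freight 7931.62 + brokerage 472.81 + duty 1775.14 = 12045.86

Seller: CHF 59855.64; buyer: CHF 12045.86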